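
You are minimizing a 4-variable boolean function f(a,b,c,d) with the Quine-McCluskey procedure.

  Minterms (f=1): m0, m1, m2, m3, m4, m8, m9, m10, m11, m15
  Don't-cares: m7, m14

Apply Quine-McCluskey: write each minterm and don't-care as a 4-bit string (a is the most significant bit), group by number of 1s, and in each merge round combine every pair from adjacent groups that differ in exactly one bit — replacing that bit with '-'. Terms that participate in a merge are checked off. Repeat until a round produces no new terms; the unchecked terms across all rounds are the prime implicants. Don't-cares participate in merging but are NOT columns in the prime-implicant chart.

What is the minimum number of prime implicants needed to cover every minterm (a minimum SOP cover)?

size-2^0 implicants → 0000(✓)  0001(✓)  0010(✓)  0011(✓)  0100(✓)  0111(✓)  1000(✓)  1001(✓)  1010(✓)  1011(✓)  1110(✓)  1111(✓)
size-2^1 implicants → -000(✓)  -001(✓)  -010(✓)  -011(✓)  -111(✓)  0-00  0-11(✓)  00-0(✓)  00-1(✓)  000-(✓)  001-(✓)  1-10(✓)  1-11(✓)  10-0(✓)  10-1(✓)  100-(✓)  101-(✓)  111-(✓)
size-2^2 implicants → --11  -0-0(✓)  -0-1(✓)  -00-(✓)  -01-(✓)  00--(✓)  1-1-  10--(✓)
size-2^3 implicants → -0--
Unchecked terms (primes): --11, -0--, 0-00, 1-1-
Minterm coverage:
  m0 ⊆ -0--,0-00
  m1 ⊆ -0-- [E]
  m2 ⊆ -0-- [E]
  m3 ⊆ --11,-0--
  m4 ⊆ 0-00 [E]
  m8 ⊆ -0-- [E]
  m9 ⊆ -0-- [E]
  m10 ⊆ -0--,1-1-
  m11 ⊆ --11,-0--,1-1-
  m15 ⊆ --11,1-1-
E = {-0--, 0-00}
Petrick residual → --11
Cover = cd + b' + a'c'd'  |cover|=3

3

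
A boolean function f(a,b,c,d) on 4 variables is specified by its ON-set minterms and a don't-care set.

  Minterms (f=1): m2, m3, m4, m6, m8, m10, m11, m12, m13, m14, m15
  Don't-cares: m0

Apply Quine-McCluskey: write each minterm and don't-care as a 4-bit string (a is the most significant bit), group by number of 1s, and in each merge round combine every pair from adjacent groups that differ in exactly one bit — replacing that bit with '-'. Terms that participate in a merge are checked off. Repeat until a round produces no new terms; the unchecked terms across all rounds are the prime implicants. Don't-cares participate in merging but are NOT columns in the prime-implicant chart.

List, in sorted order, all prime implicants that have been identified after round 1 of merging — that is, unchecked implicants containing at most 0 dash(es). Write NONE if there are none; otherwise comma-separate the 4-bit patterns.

NONE

Round 0: 0000✓ 0010✓ 0011✓ 0100✓ 0110✓ 1000✓ 1010✓ 1011✓ 1100✓ 1101✓ 1110✓ 1111✓
Round 1: -000✓ -010✓ -011✓ -100✓ -110✓ 0-00✓ 0-10✓ 00-0✓ 001-✓ 01-0✓ 1-00✓ 1-10✓ 1-11✓ 10-0✓ 101-✓ 11-0✓ 11-1✓ 110-✓ 111-✓
Round 2: --00✓ --10✓ -0-0✓ -01- -1-0✓ 0--0✓ 1--0✓ 1-1- 11--
Round 3: ---0
PIs = {---0, -01-, 1-1-, 11--}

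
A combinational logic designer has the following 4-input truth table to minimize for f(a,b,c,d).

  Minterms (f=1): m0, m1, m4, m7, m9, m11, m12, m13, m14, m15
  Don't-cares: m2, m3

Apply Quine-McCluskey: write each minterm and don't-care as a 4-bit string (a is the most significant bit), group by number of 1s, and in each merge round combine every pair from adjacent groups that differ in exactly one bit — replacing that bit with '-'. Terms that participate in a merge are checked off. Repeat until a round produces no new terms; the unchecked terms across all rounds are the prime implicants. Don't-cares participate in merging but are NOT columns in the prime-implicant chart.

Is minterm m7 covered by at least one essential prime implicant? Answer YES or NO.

YES

size-2^0 implicants → 0000(✓)  0001(✓)  0010(✓)  0011(✓)  0100(✓)  0111(✓)  1001(✓)  1011(✓)  1100(✓)  1101(✓)  1110(✓)  1111(✓)
size-2^1 implicants → -001(✓)  -011(✓)  -100  -111(✓)  0-00  0-11(✓)  00-0(✓)  00-1(✓)  000-(✓)  001-(✓)  1-01(✓)  1-11(✓)  10-1(✓)  11-0(✓)  11-1(✓)  110-(✓)  111-(✓)
size-2^2 implicants → --11  -0-1  00--  1--1  11--
Unchecked terms (primes): --11, -0-1, -100, 0-00, 00--, 1--1, 11--
Minterm coverage:
  m0 ⊆ 0-00,00--
  m1 ⊆ -0-1,00--
  m4 ⊆ -100,0-00
  m7 ⊆ --11 [E]
  m9 ⊆ -0-1,1--1
  m11 ⊆ --11,-0-1,1--1
  m12 ⊆ -100,11--
  m13 ⊆ 1--1,11--
  m14 ⊆ 11-- [E]
  m15 ⊆ --11,1--1,11--
E = {--11, 11--}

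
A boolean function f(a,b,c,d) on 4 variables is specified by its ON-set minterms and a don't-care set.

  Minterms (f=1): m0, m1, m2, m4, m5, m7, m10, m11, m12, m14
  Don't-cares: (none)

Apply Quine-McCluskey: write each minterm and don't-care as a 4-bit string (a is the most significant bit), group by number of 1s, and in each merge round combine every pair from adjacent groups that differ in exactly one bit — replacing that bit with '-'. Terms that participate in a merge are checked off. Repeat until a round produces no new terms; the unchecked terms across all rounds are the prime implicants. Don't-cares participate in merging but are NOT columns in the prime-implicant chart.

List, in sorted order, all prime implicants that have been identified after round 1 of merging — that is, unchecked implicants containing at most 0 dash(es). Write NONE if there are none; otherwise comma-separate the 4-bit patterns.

size-2^0 implicants → 0000(✓)  0001(✓)  0010(✓)  0100(✓)  0101(✓)  0111(✓)  1010(✓)  1011(✓)  1100(✓)  1110(✓)
size-2^1 implicants → -010  -100  0-00(✓)  0-01(✓)  00-0  000-(✓)  01-1  010-(✓)  1-10  101-  11-0
size-2^2 implicants → 0-0-
Unchecked terms (primes): -010, -100, 0-0-, 00-0, 01-1, 1-10, 101-, 11-0

NONE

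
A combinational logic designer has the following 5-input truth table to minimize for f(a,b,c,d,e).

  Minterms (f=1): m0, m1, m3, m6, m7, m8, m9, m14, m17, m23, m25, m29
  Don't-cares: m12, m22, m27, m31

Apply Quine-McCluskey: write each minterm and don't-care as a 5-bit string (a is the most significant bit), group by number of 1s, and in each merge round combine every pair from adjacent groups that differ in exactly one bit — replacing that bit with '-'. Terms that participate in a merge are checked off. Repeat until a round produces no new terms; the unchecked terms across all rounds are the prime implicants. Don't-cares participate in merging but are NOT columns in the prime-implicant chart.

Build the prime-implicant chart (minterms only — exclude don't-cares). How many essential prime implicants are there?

3

Round 0: 00000✓ 00001✓ 00011✓ 00110✓ 00111✓ 01000✓ 01001✓ 01100✓ 01110✓ 10001✓ 10110✓ 10111✓ 11001✓ 11011✓ 11101✓ 11111✓
Round 1: -0001✓ -0110✓ -0111✓ -1001✓ 0-000✓ 0-001✓ 0-110 00-11 000-1 0000-✓ 0011-✓ 01-00 0100-✓ 011-0 1-001✓ 1-111 1011-✓ 11-01✓ 11-11✓ 110-1✓ 111-1✓
Round 2: --001 -011- 0-00- 11--1
PIs = {--001, -011-, 0-00-, 0-110, 00-11, 000-1, 01-00, 011-0, 1-111, 11--1}
Coverage chart:
  m0: 0-00- ←essential
  m1: --001,0-00-,000-1
  m3: 00-11,000-1
  m6: -011-,0-110
  m7: -011-,00-11
  m8: 0-00-,01-00
  m9: --001,0-00-
  m14: 0-110,011-0
  m17: --001 ←essential
  m23: -011-,1-111
  m25: --001,11--1
  m29: 11--1 ←essential
Essential: --001, 0-00-, 11--1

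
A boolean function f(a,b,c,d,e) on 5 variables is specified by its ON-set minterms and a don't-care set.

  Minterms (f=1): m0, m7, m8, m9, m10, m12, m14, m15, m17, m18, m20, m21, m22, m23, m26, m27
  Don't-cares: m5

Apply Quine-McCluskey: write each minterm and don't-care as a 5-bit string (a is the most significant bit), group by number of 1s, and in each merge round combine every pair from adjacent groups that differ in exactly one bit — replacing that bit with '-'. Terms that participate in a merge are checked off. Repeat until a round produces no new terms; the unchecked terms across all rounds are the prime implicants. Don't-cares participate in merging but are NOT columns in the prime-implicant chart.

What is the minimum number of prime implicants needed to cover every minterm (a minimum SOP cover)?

8

size-2^0 implicants → 00000(✓)  00101(✓)  00111(✓)  01000(✓)  01001(✓)  01010(✓)  01100(✓)  01110(✓)  01111(✓)  10001(✓)  10010(✓)  10100(✓)  10101(✓)  10110(✓)  10111(✓)  11010(✓)  11011(✓)
size-2^1 implicants → -0101(✓)  -0111(✓)  -1010  0-000  0-111  001-1(✓)  01-00(✓)  01-10(✓)  010-0(✓)  0100-  011-0(✓)  0111-  1-010  10-01  10-10  101-0(✓)  101-1(✓)  1010-(✓)  1011-(✓)  1101-
size-2^2 implicants → -01-1  01--0  101--
Unchecked terms (primes): -01-1, -1010, 0-000, 0-111, 01--0, 0100-, 0111-, 1-010, 10-01, 10-10, 101--, 1101-
Minterm coverage:
  m0 ⊆ 0-000 [E]
  m7 ⊆ -01-1,0-111
  m8 ⊆ 0-000,01--0,0100-
  m9 ⊆ 0100- [E]
  m10 ⊆ -1010,01--0
  m12 ⊆ 01--0 [E]
  m14 ⊆ 01--0,0111-
  m15 ⊆ 0-111,0111-
  m17 ⊆ 10-01 [E]
  m18 ⊆ 1-010,10-10
  m20 ⊆ 101-- [E]
  m21 ⊆ -01-1,10-01,101--
  m22 ⊆ 10-10,101--
  m23 ⊆ -01-1,101--
  m26 ⊆ -1010,1-010,1101-
  m27 ⊆ 1101- [E]
E = {0-000, 01--0, 0100-, 10-01, 101--, 1101-}
Petrick residual → 0-111, 1-010
Cover = a'c'd'e' + a'cde + a'be' + a'bc'd' + ac'de' + ab'd'e + ab'c + abc'd  |cover|=8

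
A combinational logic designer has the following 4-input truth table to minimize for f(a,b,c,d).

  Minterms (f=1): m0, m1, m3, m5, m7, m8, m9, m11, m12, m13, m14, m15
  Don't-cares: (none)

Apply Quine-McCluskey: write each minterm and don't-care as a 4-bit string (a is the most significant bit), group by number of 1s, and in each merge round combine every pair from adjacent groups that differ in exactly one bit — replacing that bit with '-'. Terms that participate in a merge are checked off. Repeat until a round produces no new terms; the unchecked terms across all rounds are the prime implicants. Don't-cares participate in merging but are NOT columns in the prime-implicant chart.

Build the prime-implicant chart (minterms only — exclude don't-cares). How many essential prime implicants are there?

3

[col 0] 0000*, 0001*, 0011*, 0101*, 0111*, 1000*, 1001*, 1011*, 1100*, 1101*, 1110*, 1111*
[col 1] -000*, -001*, -011*, -101*, -111*, 0-01*, 0-11*, 00-1*, 000-*, 01-1*, 1-00*, 1-01*, 1-11*, 10-1*, 100-*, 11-0*, 11-1*, 110-*, 111-*
[col 2] --01*, --11*, -0-1*, -00-, -1-1*, 0--1*, 1--1*, 1-0-, 11--
[col 3] ---1
Prime implicants: ---1, -00-, 1-0-, 11--
PI chart (minterm → PIs covering it):
  0 | -00-  (sole → essential)
  1 | ---1,-00-
  3 | ---1  (sole → essential)
  5 | ---1  (sole → essential)
  7 | ---1  (sole → essential)
  8 | -00-,1-0-
  9 | ---1,-00-,1-0-
  11 | ---1  (sole → essential)
  12 | 1-0-,11--
  13 | ---1,1-0-,11--
  14 | 11--  (sole → essential)
  15 | ---1,11--
Essential prime implicants: ---1, -00-, 11--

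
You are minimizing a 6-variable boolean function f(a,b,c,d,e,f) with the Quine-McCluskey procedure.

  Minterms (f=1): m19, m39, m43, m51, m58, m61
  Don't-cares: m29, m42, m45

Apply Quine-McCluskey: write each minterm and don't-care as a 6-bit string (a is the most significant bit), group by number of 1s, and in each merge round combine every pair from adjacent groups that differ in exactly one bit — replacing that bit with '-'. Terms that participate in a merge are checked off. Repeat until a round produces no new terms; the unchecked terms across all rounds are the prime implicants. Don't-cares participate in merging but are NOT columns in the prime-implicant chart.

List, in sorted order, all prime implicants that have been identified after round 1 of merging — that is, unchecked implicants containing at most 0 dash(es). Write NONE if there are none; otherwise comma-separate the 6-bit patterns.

100111

size-2^0 implicants → 010011(✓)  011101(✓)  100111  101010(✓)  101011(✓)  101101(✓)  110011(✓)  111010(✓)  111101(✓)
size-2^1 implicants → -10011  -11101  1-1010  1-1101  10101-
Unchecked terms (primes): -10011, -11101, 1-1010, 1-1101, 100111, 10101-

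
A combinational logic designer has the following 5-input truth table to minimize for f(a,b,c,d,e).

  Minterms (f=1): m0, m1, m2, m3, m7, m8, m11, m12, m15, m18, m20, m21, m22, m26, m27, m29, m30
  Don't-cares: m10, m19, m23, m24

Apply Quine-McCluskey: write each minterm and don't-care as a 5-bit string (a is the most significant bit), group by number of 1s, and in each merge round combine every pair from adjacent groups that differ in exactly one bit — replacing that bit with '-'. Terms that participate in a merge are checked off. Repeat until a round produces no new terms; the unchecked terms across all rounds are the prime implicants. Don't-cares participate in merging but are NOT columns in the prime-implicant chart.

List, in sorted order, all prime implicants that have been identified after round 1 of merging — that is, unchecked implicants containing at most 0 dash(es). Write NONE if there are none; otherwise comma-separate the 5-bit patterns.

size-2^0 implicants → 00000(✓)  00001(✓)  00010(✓)  00011(✓)  00111(✓)  01000(✓)  01010(✓)  01011(✓)  01100(✓)  01111(✓)  10010(✓)  10011(✓)  10100(✓)  10101(✓)  10110(✓)  10111(✓)  11000(✓)  11010(✓)  11011(✓)  11101(✓)  11110(✓)
size-2^1 implicants → -0010(✓)  -0011(✓)  -0111(✓)  -1000(✓)  -1010(✓)  -1011(✓)  0-000(✓)  0-010(✓)  0-011(✓)  0-111(✓)  00-11(✓)  000-0(✓)  000-1(✓)  0000-(✓)  0001-(✓)  01-00  01-11(✓)  010-0(✓)  0101-(✓)  1-010(✓)  1-011(✓)  1-101  1-110(✓)  10-10(✓)  10-11(✓)  1001-(✓)  101-0(✓)  101-1(✓)  1010-(✓)  1011-(✓)  11-10(✓)  110-0(✓)  1101-(✓)
size-2^2 implicants → --010(✓)  --011(✓)  -0-11  -001-(✓)  -10-0  -101-(✓)  0--11  0-0-0  0-01-(✓)  000--  1--10  1-01-(✓)  10-1-  101--
size-2^3 implicants → --01-
Unchecked terms (primes): --01-, -0-11, -10-0, 0--11, 0-0-0, 000--, 01-00, 1--10, 1-101, 10-1-, 101--

NONE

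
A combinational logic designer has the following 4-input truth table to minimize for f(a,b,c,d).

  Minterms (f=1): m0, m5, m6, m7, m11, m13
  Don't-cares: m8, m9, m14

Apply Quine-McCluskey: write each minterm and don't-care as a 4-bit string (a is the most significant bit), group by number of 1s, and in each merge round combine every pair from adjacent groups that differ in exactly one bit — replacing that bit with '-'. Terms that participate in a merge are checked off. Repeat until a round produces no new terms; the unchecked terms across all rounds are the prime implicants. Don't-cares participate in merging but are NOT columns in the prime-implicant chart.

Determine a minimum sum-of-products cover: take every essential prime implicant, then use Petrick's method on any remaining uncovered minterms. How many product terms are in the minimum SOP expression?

4

[col 0] 0000*, 0101*, 0110*, 0111*, 1000*, 1001*, 1011*, 1101*, 1110*
[col 1] -000, -101, -110, 01-1, 011-, 1-01, 10-1, 100-
Prime implicants: -000, -101, -110, 01-1, 011-, 1-01, 10-1, 100-
PI chart (minterm → PIs covering it):
  0 | -000  (sole → essential)
  5 | -101,01-1
  6 | -110,011-
  7 | 01-1,011-
  11 | 10-1  (sole → essential)
  13 | -101,1-01
Essential prime implicants: -000, 10-1
Petrick residual → -101, 011-
Minimum SOP uses 4 PIs: b'c'd' + bc'd + a'bc + ab'd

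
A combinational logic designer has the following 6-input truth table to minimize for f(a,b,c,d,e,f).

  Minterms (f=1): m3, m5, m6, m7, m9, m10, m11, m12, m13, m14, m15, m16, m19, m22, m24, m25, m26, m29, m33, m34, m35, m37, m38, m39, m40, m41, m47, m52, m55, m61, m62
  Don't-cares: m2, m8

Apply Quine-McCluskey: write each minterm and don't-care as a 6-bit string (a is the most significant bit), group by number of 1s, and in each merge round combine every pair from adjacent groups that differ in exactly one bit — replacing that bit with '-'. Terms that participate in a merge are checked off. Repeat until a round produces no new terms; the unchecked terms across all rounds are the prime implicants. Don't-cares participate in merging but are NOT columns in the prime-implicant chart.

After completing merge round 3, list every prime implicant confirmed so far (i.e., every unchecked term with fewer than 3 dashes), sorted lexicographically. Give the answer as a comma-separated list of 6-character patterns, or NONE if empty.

size-2^0 implicants → 000010(✓)  000011(✓)  000101(✓)  000110(✓)  000111(✓)  001000(✓)  001001(✓)  001010(✓)  001011(✓)  001100(✓)  001101(✓)  001110(✓)  001111(✓)  010000(✓)  010011(✓)  010110(✓)  011000(✓)  011001(✓)  011010(✓)  011101(✓)  100001(✓)  100010(✓)  100011(✓)  100101(✓)  100110(✓)  100111(✓)  101000(✓)  101001(✓)  101111(✓)  110100  110111(✓)  111101(✓)  111110
size-2^1 implicants → -00010(✓)  -00011(✓)  -00101(✓)  -00110(✓)  -00111(✓)  -01000(✓)  -01001(✓)  -01111(✓)  -11101  0-0011  0-0110  0-1000(✓)  0-1001(✓)  0-1010(✓)  0-1101(✓)  00-010(✓)  00-011(✓)  00-101(✓)  00-110(✓)  00-111(✓)  000-10(✓)  000-11(✓)  00001-(✓)  0001-1(✓)  00011-(✓)  001-00(✓)  001-01(✓)  001-10(✓)  001-11(✓)  0010-0(✓)  0010-1(✓)  00100-(✓)  00101-(✓)  0011-0(✓)  0011-1(✓)  00110-(✓)  00111-(✓)  01-000  011-01(✓)  0110-0(✓)  01100-(✓)  1-0111  10-001  10-111(✓)  100-01(✓)  100-10(✓)  100-11(✓)  1000-1(✓)  10001-(✓)  1001-1(✓)  10011-(✓)  10100-(✓)
size-2^2 implicants → -0-111  -00-10(✓)  -00-11(✓)  -0001-(✓)  -001-1  -0011-(✓)  -0100-  0-1-01  0-10-0  0-100-  00--10(✓)  00--11(✓)  00-01-(✓)  00-1-1  00-11-(✓)  000-1-(✓)  001--0(✓)  001--1(✓)  001-0-(✓)  001-1-(✓)  0010--(✓)  0011--(✓)  100--1  100-1-(✓)
size-2^3 implicants → -00-1-  00--1-  001---
Unchecked terms (primes): -0-111, -00-1-, -001-1, -0100-, -11101, 0-0011, 0-0110, 0-1-01, 0-10-0, 0-100-, 00--1-, 00-1-1, 001---, 01-000, 1-0111, 10-001, 100--1, 110100, 111110

-0-111, -001-1, -0100-, -11101, 0-0011, 0-0110, 0-1-01, 0-10-0, 0-100-, 00-1-1, 01-000, 1-0111, 10-001, 100--1, 110100, 111110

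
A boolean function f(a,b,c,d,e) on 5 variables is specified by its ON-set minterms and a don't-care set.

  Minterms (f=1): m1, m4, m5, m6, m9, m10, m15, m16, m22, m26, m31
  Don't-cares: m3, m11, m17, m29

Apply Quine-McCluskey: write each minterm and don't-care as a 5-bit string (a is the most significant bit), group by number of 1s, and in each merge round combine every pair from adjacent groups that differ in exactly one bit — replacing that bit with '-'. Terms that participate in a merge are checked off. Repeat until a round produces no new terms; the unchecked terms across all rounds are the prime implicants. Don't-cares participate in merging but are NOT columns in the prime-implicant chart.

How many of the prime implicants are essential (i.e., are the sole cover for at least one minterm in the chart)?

size-2^0 implicants → 00001(✓)  00011(✓)  00100(✓)  00101(✓)  00110(✓)  01001(✓)  01010(✓)  01011(✓)  01111(✓)  10000(✓)  10001(✓)  10110(✓)  11010(✓)  11101(✓)  11111(✓)
size-2^1 implicants → -0001  -0110  -1010  -1111  0-001(✓)  0-011(✓)  00-01  000-1(✓)  001-0  0010-  01-11  010-1(✓)  0101-  1000-  111-1
size-2^2 implicants → 0-0-1
Unchecked terms (primes): -0001, -0110, -1010, -1111, 0-0-1, 00-01, 001-0, 0010-, 01-11, 0101-, 1000-, 111-1
Minterm coverage:
  m1 ⊆ -0001,0-0-1,00-01
  m4 ⊆ 001-0,0010-
  m5 ⊆ 00-01,0010-
  m6 ⊆ -0110,001-0
  m9 ⊆ 0-0-1 [E]
  m10 ⊆ -1010,0101-
  m15 ⊆ -1111,01-11
  m16 ⊆ 1000- [E]
  m22 ⊆ -0110 [E]
  m26 ⊆ -1010 [E]
  m31 ⊆ -1111,111-1
E = {-0110, -1010, 0-0-1, 1000-}

4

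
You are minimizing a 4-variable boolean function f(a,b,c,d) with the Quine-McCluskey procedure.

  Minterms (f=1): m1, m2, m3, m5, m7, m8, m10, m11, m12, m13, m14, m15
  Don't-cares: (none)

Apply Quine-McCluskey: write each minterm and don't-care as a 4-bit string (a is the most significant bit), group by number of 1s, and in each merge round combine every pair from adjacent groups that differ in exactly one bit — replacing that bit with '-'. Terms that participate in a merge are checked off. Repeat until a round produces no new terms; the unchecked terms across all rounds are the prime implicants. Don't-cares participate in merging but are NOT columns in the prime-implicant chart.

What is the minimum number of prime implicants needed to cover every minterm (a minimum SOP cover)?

4

Round 0: 0001✓ 0010✓ 0011✓ 0101✓ 0111✓ 1000✓ 1010✓ 1011✓ 1100✓ 1101✓ 1110✓ 1111✓
Round 1: -010✓ -011✓ -101✓ -111✓ 0-01✓ 0-11✓ 00-1✓ 001-✓ 01-1✓ 1-00✓ 1-10✓ 1-11✓ 10-0✓ 101-✓ 11-0✓ 11-1✓ 110-✓ 111-✓
Round 2: --11 -01- -1-1 0--1 1--0 1-1- 11--
PIs = {--11, -01-, -1-1, 0--1, 1--0, 1-1-, 11--}
Coverage chart:
  m1: 0--1 ←essential
  m2: -01- ←essential
  m3: --11,-01-,0--1
  m5: -1-1,0--1
  m7: --11,-1-1,0--1
  m8: 1--0 ←essential
  m10: -01-,1--0,1-1-
  m11: --11,-01-,1-1-
  m12: 1--0,11--
  m13: -1-1,11--
  m14: 1--0,1-1-,11--
  m15: --11,-1-1,1-1-,11--
Essential: -01-, 0--1, 1--0
Petrick residual → -1-1
Min cover (4 terms): b'c + bd + a'd + ad'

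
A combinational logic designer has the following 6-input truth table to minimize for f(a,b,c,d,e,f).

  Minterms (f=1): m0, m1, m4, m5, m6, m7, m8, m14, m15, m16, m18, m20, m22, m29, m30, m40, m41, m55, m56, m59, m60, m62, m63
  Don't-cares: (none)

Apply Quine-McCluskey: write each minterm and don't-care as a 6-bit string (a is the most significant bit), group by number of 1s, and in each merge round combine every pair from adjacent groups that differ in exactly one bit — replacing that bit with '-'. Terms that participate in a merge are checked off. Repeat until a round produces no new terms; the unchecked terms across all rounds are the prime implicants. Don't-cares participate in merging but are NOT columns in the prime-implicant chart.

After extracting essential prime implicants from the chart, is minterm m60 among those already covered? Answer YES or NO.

[col 0] 000000*, 000001*, 000100*, 000101*, 000110*, 000111*, 001000*, 001110*, 001111*, 010000*, 010010*, 010100*, 010110*, 011101, 011110*, 101000*, 101001*, 110111*, 111000*, 111011*, 111100*, 111110*, 111111*
[col 1] -01000, -11110, 0-0000*, 0-0100*, 0-0110*, 0-1110*, 00-000, 00-110*, 00-111*, 000-00*, 000-01*, 00000-*, 0001-0*, 0001-1*, 00010-*, 00011-*, 00111-*, 01-110*, 010-00*, 010-10*, 0100-0*, 0101-0*, 1-1000, 10100-, 11-111, 111-00, 111-11, 1111-0, 11111-
[col 2] 0--110, 0-0-00, 0-01-0, 00-11-, 000-0-, 0001--, 010--0
Prime implicants: -01000, -11110, 0--110, 0-0-00, 0-01-0, 00-000, 00-11-, 000-0-, 0001--, 010--0, 011101, 1-1000, 10100-, 11-111, 111-00, 111-11, 1111-0, 11111-
PI chart (minterm → PIs covering it):
  0 | 0-0-00,00-000,000-0-
  1 | 000-0-  (sole → essential)
  4 | 0-0-00,0-01-0,000-0-,0001--
  5 | 000-0-,0001--
  6 | 0--110,0-01-0,00-11-,0001--
  7 | 00-11-,0001--
  8 | -01000,00-000
  14 | 0--110,00-11-
  15 | 00-11-  (sole → essential)
  16 | 0-0-00,010--0
  18 | 010--0  (sole → essential)
  20 | 0-0-00,0-01-0,010--0
  22 | 0--110,0-01-0,010--0
  29 | 011101  (sole → essential)
  30 | -11110,0--110
  40 | -01000,1-1000,10100-
  41 | 10100-  (sole → essential)
  55 | 11-111  (sole → essential)
  56 | 1-1000,111-00
  59 | 111-11  (sole → essential)
  60 | 111-00,1111-0
  62 | -11110,1111-0,11111-
  63 | 11-111,111-11,11111-
Essential prime implicants: 00-11-, 000-0-, 010--0, 011101, 10100-, 11-111, 111-11

NO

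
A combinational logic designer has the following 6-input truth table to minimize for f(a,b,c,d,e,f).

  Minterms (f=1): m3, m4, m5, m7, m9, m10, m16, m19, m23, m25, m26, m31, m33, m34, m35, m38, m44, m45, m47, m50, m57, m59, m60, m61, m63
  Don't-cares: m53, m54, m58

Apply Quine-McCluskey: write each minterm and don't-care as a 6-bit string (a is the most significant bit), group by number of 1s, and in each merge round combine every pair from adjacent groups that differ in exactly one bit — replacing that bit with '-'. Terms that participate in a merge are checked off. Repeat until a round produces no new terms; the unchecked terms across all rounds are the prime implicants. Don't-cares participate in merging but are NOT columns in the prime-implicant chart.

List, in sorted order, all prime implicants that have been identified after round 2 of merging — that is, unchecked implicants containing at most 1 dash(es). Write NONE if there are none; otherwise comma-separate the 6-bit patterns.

-00011, -11001, -11010, -11111, 0-1001, 0-1010, 0001-1, 00010-, 01-111, 010000, 1000-1, 10001-, 11-010, 11-101, 11101-

Round 0: 000011✓ 000100✓ 000101✓ 000111✓ 001001✓ 001010✓ 010000 010011✓ 010111✓ 011001✓ 011010✓ 011111✓ 100001✓ 100010✓ 100011✓ 100110✓ 101100✓ 101101✓ 101111✓ 110010✓ 110101✓ 110110✓ 111001✓ 111010✓ 111011✓ 111100✓ 111101✓ 111111✓
Round 1: -00011 -11001 -11010 -11111 0-0011✓ 0-0111✓ 0-1001 0-1010 000-11✓ 0001-1 00010- 01-111 010-11✓ 1-0010✓ 1-0110✓ 1-1100✓ 1-1101✓ 1-1111✓ 100-10✓ 1000-1 10001- 1011-1✓ 10110-✓ 11-010 11-101 110-10✓ 111-01✓ 111-11✓ 1110-1✓ 11101- 1111-1✓ 11110-✓
Round 2: 0-0-11 1-0-10 1-11-1 1-110- 111--1
PIs = {-00011, -11001, -11010, -11111, 0-0-11, 0-1001, 0-1010, 0001-1, 00010-, 01-111, 010000, 1-0-10, 1-11-1, 1-110-, 1000-1, 10001-, 11-010, 11-101, 111--1, 11101-}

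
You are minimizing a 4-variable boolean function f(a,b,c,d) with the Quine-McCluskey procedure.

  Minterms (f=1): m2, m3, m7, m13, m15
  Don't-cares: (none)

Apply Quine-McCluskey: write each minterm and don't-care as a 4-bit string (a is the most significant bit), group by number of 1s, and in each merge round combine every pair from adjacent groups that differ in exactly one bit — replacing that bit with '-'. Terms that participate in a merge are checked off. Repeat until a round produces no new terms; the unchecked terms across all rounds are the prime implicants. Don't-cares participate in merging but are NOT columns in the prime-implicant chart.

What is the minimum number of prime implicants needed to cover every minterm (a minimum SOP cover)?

3

Round 0: 0010✓ 0011✓ 0111✓ 1101✓ 1111✓
Round 1: -111 0-11 001- 11-1
PIs = {-111, 0-11, 001-, 11-1}
Coverage chart:
  m2: 001- ←essential
  m3: 0-11,001-
  m7: -111,0-11
  m13: 11-1 ←essential
  m15: -111,11-1
Essential: 001-, 11-1
Petrick residual → -111
Min cover (3 terms): bcd + a'b'c + abd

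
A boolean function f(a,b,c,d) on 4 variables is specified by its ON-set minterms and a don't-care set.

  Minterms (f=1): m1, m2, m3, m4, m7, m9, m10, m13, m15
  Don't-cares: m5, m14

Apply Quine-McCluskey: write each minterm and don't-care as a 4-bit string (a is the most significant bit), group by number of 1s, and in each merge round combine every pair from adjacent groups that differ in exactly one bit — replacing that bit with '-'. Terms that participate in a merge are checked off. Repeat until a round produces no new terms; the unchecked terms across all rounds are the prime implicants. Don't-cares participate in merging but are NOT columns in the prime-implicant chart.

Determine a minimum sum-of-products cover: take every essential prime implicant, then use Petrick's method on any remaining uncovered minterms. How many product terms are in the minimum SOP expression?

5

Round 0: 0001✓ 0010✓ 0011✓ 0100✓ 0101✓ 0111✓ 1001✓ 1010✓ 1101✓ 1110✓ 1111✓
Round 1: -001✓ -010 -101✓ -111✓ 0-01✓ 0-11✓ 00-1✓ 001- 01-1✓ 010- 1-01✓ 1-10 11-1✓ 111-
Round 2: --01 -1-1 0--1
PIs = {--01, -010, -1-1, 0--1, 001-, 010-, 1-10, 111-}
Coverage chart:
  m1: --01,0--1
  m2: -010,001-
  m3: 0--1,001-
  m4: 010- ←essential
  m7: -1-1,0--1
  m9: --01 ←essential
  m10: -010,1-10
  m13: --01,-1-1
  m15: -1-1,111-
Essential: --01, 010-
Petrick residual → -010, -1-1, 0--1
Min cover (5 terms): c'd + b'cd' + bd + a'd + a'bc'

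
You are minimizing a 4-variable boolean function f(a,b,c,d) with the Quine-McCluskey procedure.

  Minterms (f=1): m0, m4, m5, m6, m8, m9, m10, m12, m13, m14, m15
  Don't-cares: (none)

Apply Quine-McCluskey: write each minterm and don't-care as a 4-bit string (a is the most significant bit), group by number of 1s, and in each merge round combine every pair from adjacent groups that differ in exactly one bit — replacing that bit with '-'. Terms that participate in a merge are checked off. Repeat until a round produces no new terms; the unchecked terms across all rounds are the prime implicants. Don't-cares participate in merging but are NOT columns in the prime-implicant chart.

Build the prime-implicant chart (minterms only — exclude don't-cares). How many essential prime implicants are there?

6

[col 0] 0000*, 0100*, 0101*, 0110*, 1000*, 1001*, 1010*, 1100*, 1101*, 1110*, 1111*
[col 1] -000*, -100*, -101*, -110*, 0-00*, 01-0*, 010-*, 1-00*, 1-01*, 1-10*, 10-0*, 100-*, 11-0*, 11-1*, 110-*, 111-*
[col 2] --00, -1-0, -10-, 1--0, 1-0-, 11--
Prime implicants: --00, -1-0, -10-, 1--0, 1-0-, 11--
PI chart (minterm → PIs covering it):
  0 | --00  (sole → essential)
  4 | --00,-1-0,-10-
  5 | -10-  (sole → essential)
  6 | -1-0  (sole → essential)
  8 | --00,1--0,1-0-
  9 | 1-0-  (sole → essential)
  10 | 1--0  (sole → essential)
  12 | --00,-1-0,-10-,1--0,1-0-,11--
  13 | -10-,1-0-,11--
  14 | -1-0,1--0,11--
  15 | 11--  (sole → essential)
Essential prime implicants: --00, -1-0, -10-, 1--0, 1-0-, 11--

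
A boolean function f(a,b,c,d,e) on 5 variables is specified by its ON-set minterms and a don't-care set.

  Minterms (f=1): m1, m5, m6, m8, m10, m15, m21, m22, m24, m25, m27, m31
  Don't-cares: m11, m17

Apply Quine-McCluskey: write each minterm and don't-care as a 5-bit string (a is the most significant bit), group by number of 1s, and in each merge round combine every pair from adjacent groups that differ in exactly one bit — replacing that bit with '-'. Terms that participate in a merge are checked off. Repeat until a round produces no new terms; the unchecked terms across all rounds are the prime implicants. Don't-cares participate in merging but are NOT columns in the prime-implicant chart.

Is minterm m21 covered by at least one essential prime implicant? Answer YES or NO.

size-2^0 implicants → 00001(✓)  00101(✓)  00110(✓)  01000(✓)  01010(✓)  01011(✓)  01111(✓)  10001(✓)  10101(✓)  10110(✓)  11000(✓)  11001(✓)  11011(✓)  11111(✓)
size-2^1 implicants → -0001(✓)  -0101(✓)  -0110  -1000  -1011(✓)  -1111(✓)  00-01(✓)  01-11(✓)  010-0  0101-  1-001  10-01(✓)  11-11(✓)  110-1  1100-
size-2^2 implicants → -0-01  -1-11
Unchecked terms (primes): -0-01, -0110, -1-11, -1000, 010-0, 0101-, 1-001, 110-1, 1100-
Minterm coverage:
  m1 ⊆ -0-01 [E]
  m5 ⊆ -0-01 [E]
  m6 ⊆ -0110 [E]
  m8 ⊆ -1000,010-0
  m10 ⊆ 010-0,0101-
  m15 ⊆ -1-11 [E]
  m21 ⊆ -0-01 [E]
  m22 ⊆ -0110 [E]
  m24 ⊆ -1000,1100-
  m25 ⊆ 1-001,110-1,1100-
  m27 ⊆ -1-11,110-1
  m31 ⊆ -1-11 [E]
E = {-0-01, -0110, -1-11}

YES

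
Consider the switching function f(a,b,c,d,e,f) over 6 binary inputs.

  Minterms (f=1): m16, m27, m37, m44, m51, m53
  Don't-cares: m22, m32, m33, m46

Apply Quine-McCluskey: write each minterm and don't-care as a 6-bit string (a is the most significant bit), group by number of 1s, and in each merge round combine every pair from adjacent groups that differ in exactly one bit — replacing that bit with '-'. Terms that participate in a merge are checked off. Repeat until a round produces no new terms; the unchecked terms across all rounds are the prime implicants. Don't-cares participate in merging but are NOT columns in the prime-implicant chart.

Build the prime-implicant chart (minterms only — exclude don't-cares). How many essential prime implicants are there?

5

Round 0: 010000 010110 011011 100000✓ 100001✓ 100101✓ 101100✓ 101110✓ 110011 110101✓
Round 1: 1-0101 100-01 10000- 1011-0
PIs = {010000, 010110, 011011, 1-0101, 100-01, 10000-, 1011-0, 110011}
Coverage chart:
  m16: 010000 ←essential
  m27: 011011 ←essential
  m37: 1-0101,100-01
  m44: 1011-0 ←essential
  m51: 110011 ←essential
  m53: 1-0101 ←essential
Essential: 010000, 011011, 1-0101, 1011-0, 110011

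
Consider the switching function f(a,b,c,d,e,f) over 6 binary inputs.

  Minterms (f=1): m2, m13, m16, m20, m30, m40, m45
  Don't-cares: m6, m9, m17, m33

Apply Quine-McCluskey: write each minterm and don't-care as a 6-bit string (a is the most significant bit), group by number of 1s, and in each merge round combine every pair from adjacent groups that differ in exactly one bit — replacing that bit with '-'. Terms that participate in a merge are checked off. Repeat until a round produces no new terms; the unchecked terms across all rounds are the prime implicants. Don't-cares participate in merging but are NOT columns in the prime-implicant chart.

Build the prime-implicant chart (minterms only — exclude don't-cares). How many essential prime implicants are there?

[col 0] 000010*, 000110*, 001001*, 001101*, 010000*, 010001*, 010100*, 011110, 100001, 101000, 101101*
[col 1] -01101, 000-10, 001-01, 010-00, 01000-
Prime implicants: -01101, 000-10, 001-01, 010-00, 01000-, 011110, 100001, 101000
PI chart (minterm → PIs covering it):
  2 | 000-10  (sole → essential)
  13 | -01101,001-01
  16 | 010-00,01000-
  20 | 010-00  (sole → essential)
  30 | 011110  (sole → essential)
  40 | 101000  (sole → essential)
  45 | -01101  (sole → essential)
Essential prime implicants: -01101, 000-10, 010-00, 011110, 101000

5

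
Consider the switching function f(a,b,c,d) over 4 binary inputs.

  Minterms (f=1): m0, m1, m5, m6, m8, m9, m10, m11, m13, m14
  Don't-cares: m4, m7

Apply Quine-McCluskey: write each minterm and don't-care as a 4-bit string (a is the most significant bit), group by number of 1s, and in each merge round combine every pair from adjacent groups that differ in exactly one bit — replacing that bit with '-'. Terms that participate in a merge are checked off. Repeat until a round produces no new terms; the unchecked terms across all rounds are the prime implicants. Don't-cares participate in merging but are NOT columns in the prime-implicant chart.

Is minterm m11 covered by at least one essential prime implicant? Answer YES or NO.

YES

Round 0: 0000✓ 0001✓ 0100✓ 0101✓ 0110✓ 0111✓ 1000✓ 1001✓ 1010✓ 1011✓ 1101✓ 1110✓
Round 1: -000✓ -001✓ -101✓ -110 0-00✓ 0-01✓ 000-✓ 01-0✓ 01-1✓ 010-✓ 011-✓ 1-01✓ 1-10 10-0✓ 10-1✓ 100-✓ 101-✓
Round 2: --01 -00- 0-0- 01-- 10--
PIs = {--01, -00-, -110, 0-0-, 01--, 1-10, 10--}
Coverage chart:
  m0: -00-,0-0-
  m1: --01,-00-,0-0-
  m5: --01,0-0-,01--
  m6: -110,01--
  m8: -00-,10--
  m9: --01,-00-,10--
  m10: 1-10,10--
  m11: 10-- ←essential
  m13: --01 ←essential
  m14: -110,1-10
Essential: --01, 10--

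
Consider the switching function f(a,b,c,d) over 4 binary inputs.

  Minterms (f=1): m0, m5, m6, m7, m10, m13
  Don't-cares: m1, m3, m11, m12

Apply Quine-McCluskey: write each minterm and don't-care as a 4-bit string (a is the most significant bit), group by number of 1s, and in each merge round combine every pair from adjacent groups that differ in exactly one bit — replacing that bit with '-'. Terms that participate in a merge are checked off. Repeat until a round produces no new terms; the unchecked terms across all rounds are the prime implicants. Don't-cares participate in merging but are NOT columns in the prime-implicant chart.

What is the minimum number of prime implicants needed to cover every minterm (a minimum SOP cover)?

4

[col 0] 0000*, 0001*, 0011*, 0101*, 0110*, 0111*, 1010*, 1011*, 1100*, 1101*
[col 1] -011, -101, 0-01*, 0-11*, 00-1*, 000-, 01-1*, 011-, 101-, 110-
[col 2] 0--1
Prime implicants: -011, -101, 0--1, 000-, 011-, 101-, 110-
PI chart (minterm → PIs covering it):
  0 | 000-  (sole → essential)
  5 | -101,0--1
  6 | 011-  (sole → essential)
  7 | 0--1,011-
  10 | 101-  (sole → essential)
  13 | -101,110-
Essential prime implicants: 000-, 011-, 101-
Petrick residual → -101
Minimum SOP uses 4 PIs: bc'd + a'b'c' + a'bc + ab'c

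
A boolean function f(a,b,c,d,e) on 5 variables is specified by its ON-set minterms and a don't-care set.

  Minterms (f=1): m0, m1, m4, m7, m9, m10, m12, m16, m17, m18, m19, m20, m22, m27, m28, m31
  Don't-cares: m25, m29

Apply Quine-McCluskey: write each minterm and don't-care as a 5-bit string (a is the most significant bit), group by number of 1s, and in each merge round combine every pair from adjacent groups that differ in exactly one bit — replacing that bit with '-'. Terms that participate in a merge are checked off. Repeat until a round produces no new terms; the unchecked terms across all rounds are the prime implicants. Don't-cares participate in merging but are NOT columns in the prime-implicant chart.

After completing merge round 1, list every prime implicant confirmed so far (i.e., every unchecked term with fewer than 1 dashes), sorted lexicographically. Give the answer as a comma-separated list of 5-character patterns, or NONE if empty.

00111, 01010

size-2^0 implicants → 00000(✓)  00001(✓)  00100(✓)  00111  01001(✓)  01010  01100(✓)  10000(✓)  10001(✓)  10010(✓)  10011(✓)  10100(✓)  10110(✓)  11001(✓)  11011(✓)  11100(✓)  11101(✓)  11111(✓)
size-2^1 implicants → -0000(✓)  -0001(✓)  -0100(✓)  -1001(✓)  -1100(✓)  0-001(✓)  0-100(✓)  00-00(✓)  0000-(✓)  1-001(✓)  1-011(✓)  1-100(✓)  10-00(✓)  10-10(✓)  100-0(✓)  100-1(✓)  1000-(✓)  1001-(✓)  101-0(✓)  11-01(✓)  11-11(✓)  110-1(✓)  111-1(✓)  1110-
size-2^2 implicants → --001  --100  -0-00  -000-  1-0-1  10--0  100--  11--1
Unchecked terms (primes): --001, --100, -0-00, -000-, 00111, 01010, 1-0-1, 10--0, 100--, 11--1, 1110-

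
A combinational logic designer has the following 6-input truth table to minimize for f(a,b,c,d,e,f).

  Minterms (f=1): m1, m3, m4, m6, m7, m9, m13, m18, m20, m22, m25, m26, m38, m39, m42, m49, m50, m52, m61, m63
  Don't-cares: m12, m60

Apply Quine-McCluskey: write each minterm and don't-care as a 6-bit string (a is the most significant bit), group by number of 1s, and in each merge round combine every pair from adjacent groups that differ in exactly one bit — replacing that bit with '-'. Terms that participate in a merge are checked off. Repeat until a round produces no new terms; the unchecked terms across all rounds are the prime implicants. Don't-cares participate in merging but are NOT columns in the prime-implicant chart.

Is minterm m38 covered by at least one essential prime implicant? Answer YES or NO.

size-2^0 implicants → 000001(✓)  000011(✓)  000100(✓)  000110(✓)  000111(✓)  001001(✓)  001100(✓)  001101(✓)  010010(✓)  010100(✓)  010110(✓)  011001(✓)  011010(✓)  100110(✓)  100111(✓)  101010  110001  110010(✓)  110100(✓)  111100(✓)  111101(✓)  111111(✓)
size-2^1 implicants → -00110(✓)  -00111(✓)  -10010  -10100  0-0100(✓)  0-0110(✓)  0-1001  00-001  00-100  000-11  0000-1  0001-0(✓)  00011-(✓)  001-01  00110-  01-010  010-10  0101-0(✓)  10011-(✓)  11-100  1111-1  11110-
size-2^2 implicants → -0011-  0-01-0
Unchecked terms (primes): -0011-, -10010, -10100, 0-01-0, 0-1001, 00-001, 00-100, 000-11, 0000-1, 001-01, 00110-, 01-010, 010-10, 101010, 11-100, 110001, 1111-1, 11110-
Minterm coverage:
  m1 ⊆ 00-001,0000-1
  m3 ⊆ 000-11,0000-1
  m4 ⊆ 0-01-0,00-100
  m6 ⊆ -0011-,0-01-0
  m7 ⊆ -0011-,000-11
  m9 ⊆ 0-1001,00-001,001-01
  m13 ⊆ 001-01,00110-
  m18 ⊆ -10010,01-010,010-10
  m20 ⊆ -10100,0-01-0
  m22 ⊆ 0-01-0,010-10
  m25 ⊆ 0-1001 [E]
  m26 ⊆ 01-010 [E]
  m38 ⊆ -0011- [E]
  m39 ⊆ -0011- [E]
  m42 ⊆ 101010 [E]
  m49 ⊆ 110001 [E]
  m50 ⊆ -10010 [E]
  m52 ⊆ -10100,11-100
  m61 ⊆ 1111-1,11110-
  m63 ⊆ 1111-1 [E]
E = {-0011-, -10010, 0-1001, 01-010, 101010, 110001, 1111-1}

YES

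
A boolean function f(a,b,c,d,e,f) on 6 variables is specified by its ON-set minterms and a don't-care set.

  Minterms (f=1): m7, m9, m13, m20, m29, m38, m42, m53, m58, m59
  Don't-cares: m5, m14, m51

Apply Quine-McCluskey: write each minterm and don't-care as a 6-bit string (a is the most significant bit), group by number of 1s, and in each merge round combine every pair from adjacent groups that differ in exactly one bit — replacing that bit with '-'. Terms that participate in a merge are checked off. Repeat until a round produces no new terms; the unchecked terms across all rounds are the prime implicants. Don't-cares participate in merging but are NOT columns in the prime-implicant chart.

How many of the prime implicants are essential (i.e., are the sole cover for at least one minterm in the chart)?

size-2^0 implicants → 000101(✓)  000111(✓)  001001(✓)  001101(✓)  001110  010100  011101(✓)  100110  101010(✓)  110011(✓)  110101  111010(✓)  111011(✓)
size-2^1 implicants → 0-1101  00-101  0001-1  001-01  1-1010  11-011  11101-
Unchecked terms (primes): 0-1101, 00-101, 0001-1, 001-01, 001110, 010100, 1-1010, 100110, 11-011, 110101, 11101-
Minterm coverage:
  m7 ⊆ 0001-1 [E]
  m9 ⊆ 001-01 [E]
  m13 ⊆ 0-1101,00-101,001-01
  m20 ⊆ 010100 [E]
  m29 ⊆ 0-1101 [E]
  m38 ⊆ 100110 [E]
  m42 ⊆ 1-1010 [E]
  m53 ⊆ 110101 [E]
  m58 ⊆ 1-1010,11101-
  m59 ⊆ 11-011,11101-
E = {0-1101, 0001-1, 001-01, 010100, 1-1010, 100110, 110101}

7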